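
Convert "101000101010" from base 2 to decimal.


Input: "101000101010" in base 2
Positional expansion:
  Digit '1' (value 1) x 2^11 = 2048
  Digit '0' (value 0) x 2^10 = 0
  Digit '1' (value 1) x 2^9 = 512
  Digit '0' (value 0) x 2^8 = 0
  Digit '0' (value 0) x 2^7 = 0
  Digit '0' (value 0) x 2^6 = 0
  Digit '1' (value 1) x 2^5 = 32
  Digit '0' (value 0) x 2^4 = 0
  Digit '1' (value 1) x 2^3 = 8
  Digit '0' (value 0) x 2^2 = 0
  Digit '1' (value 1) x 2^1 = 2
  Digit '0' (value 0) x 2^0 = 0
Sum = 2602

2602


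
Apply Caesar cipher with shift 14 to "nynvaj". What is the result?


Caesar cipher: shift "nynvaj" by 14
  'n' (pos 13) + 14 = pos 1 = 'b'
  'y' (pos 24) + 14 = pos 12 = 'm'
  'n' (pos 13) + 14 = pos 1 = 'b'
  'v' (pos 21) + 14 = pos 9 = 'j'
  'a' (pos 0) + 14 = pos 14 = 'o'
  'j' (pos 9) + 14 = pos 23 = 'x'
Result: bmbjox

bmbjox


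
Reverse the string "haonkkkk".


Input: haonkkkk
Reading characters right to left:
  Position 7: 'k'
  Position 6: 'k'
  Position 5: 'k'
  Position 4: 'k'
  Position 3: 'n'
  Position 2: 'o'
  Position 1: 'a'
  Position 0: 'h'
Reversed: kkkknoah

kkkknoah


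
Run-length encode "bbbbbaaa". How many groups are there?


Input: bbbbbaaa
Scanning for consecutive runs:
  Group 1: 'b' x 5 (positions 0-4)
  Group 2: 'a' x 3 (positions 5-7)
Total groups: 2

2


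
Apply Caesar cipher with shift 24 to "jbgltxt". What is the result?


Caesar cipher: shift "jbgltxt" by 24
  'j' (pos 9) + 24 = pos 7 = 'h'
  'b' (pos 1) + 24 = pos 25 = 'z'
  'g' (pos 6) + 24 = pos 4 = 'e'
  'l' (pos 11) + 24 = pos 9 = 'j'
  't' (pos 19) + 24 = pos 17 = 'r'
  'x' (pos 23) + 24 = pos 21 = 'v'
  't' (pos 19) + 24 = pos 17 = 'r'
Result: hzejrvr

hzejrvr


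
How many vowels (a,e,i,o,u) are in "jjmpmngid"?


Input: jjmpmngid
Checking each character:
  'j' at position 0: consonant
  'j' at position 1: consonant
  'm' at position 2: consonant
  'p' at position 3: consonant
  'm' at position 4: consonant
  'n' at position 5: consonant
  'g' at position 6: consonant
  'i' at position 7: vowel (running total: 1)
  'd' at position 8: consonant
Total vowels: 1

1


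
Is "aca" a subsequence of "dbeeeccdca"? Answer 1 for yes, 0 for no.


Check if "aca" is a subsequence of "dbeeeccdca"
Greedy scan:
  Position 0 ('d'): no match needed
  Position 1 ('b'): no match needed
  Position 2 ('e'): no match needed
  Position 3 ('e'): no match needed
  Position 4 ('e'): no match needed
  Position 5 ('c'): no match needed
  Position 6 ('c'): no match needed
  Position 7 ('d'): no match needed
  Position 8 ('c'): no match needed
  Position 9 ('a'): matches sub[0] = 'a'
Only matched 1/3 characters => not a subsequence

0


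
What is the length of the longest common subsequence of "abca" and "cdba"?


LCS of "abca" and "cdba"
DP table:
           c    d    b    a
      0    0    0    0    0
  a   0    0    0    0    1
  b   0    0    0    1    1
  c   0    1    1    1    1
  a   0    1    1    1    2
LCS length = dp[4][4] = 2

2


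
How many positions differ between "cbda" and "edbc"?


Comparing "cbda" and "edbc" position by position:
  Position 0: 'c' vs 'e' => DIFFER
  Position 1: 'b' vs 'd' => DIFFER
  Position 2: 'd' vs 'b' => DIFFER
  Position 3: 'a' vs 'c' => DIFFER
Positions that differ: 4

4


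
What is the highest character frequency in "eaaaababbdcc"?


Input: eaaaababbdcc
Character counts:
  'a': 5
  'b': 3
  'c': 2
  'd': 1
  'e': 1
Maximum frequency: 5

5


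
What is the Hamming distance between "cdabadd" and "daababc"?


Comparing "cdabadd" and "daababc" position by position:
  Position 0: 'c' vs 'd' => differ
  Position 1: 'd' vs 'a' => differ
  Position 2: 'a' vs 'a' => same
  Position 3: 'b' vs 'b' => same
  Position 4: 'a' vs 'a' => same
  Position 5: 'd' vs 'b' => differ
  Position 6: 'd' vs 'c' => differ
Total differences (Hamming distance): 4

4


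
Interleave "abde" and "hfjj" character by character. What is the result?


Interleaving "abde" and "hfjj":
  Position 0: 'a' from first, 'h' from second => "ah"
  Position 1: 'b' from first, 'f' from second => "bf"
  Position 2: 'd' from first, 'j' from second => "dj"
  Position 3: 'e' from first, 'j' from second => "ej"
Result: ahbfdjej

ahbfdjej


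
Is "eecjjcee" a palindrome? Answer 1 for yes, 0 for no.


Input: eecjjcee
Reversed: eecjjcee
  Compare pos 0 ('e') with pos 7 ('e'): match
  Compare pos 1 ('e') with pos 6 ('e'): match
  Compare pos 2 ('c') with pos 5 ('c'): match
  Compare pos 3 ('j') with pos 4 ('j'): match
Result: palindrome

1


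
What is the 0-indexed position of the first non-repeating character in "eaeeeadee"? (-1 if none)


Input: eaeeeadee
Character frequencies:
  'a': 2
  'd': 1
  'e': 6
Scanning left to right for freq == 1:
  Position 0 ('e'): freq=6, skip
  Position 1 ('a'): freq=2, skip
  Position 2 ('e'): freq=6, skip
  Position 3 ('e'): freq=6, skip
  Position 4 ('e'): freq=6, skip
  Position 5 ('a'): freq=2, skip
  Position 6 ('d'): unique! => answer = 6

6


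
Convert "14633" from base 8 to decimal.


Input: "14633" in base 8
Positional expansion:
  Digit '1' (value 1) x 8^4 = 4096
  Digit '4' (value 4) x 8^3 = 2048
  Digit '6' (value 6) x 8^2 = 384
  Digit '3' (value 3) x 8^1 = 24
  Digit '3' (value 3) x 8^0 = 3
Sum = 6555

6555


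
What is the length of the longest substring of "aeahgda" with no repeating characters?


Input: "aeahgda"
Sliding window (track last position of each char):
  Position 0 ('a'): window [0,0] length 1 -- new best
  Position 1 ('e'): window [0,1] length 2 -- new best
  Position 2 ('a'): repeat (last at 0), move window start to 1
  Position 2 ('a'): window [1,2] length 2
  Position 3 ('h'): window [1,3] length 3 -- new best
  Position 4 ('g'): window [1,4] length 4 -- new best
  Position 5 ('d'): window [1,5] length 5 -- new best
  Position 6 ('a'): repeat (last at 2), move window start to 3
  Position 6 ('a'): window [3,6] length 4
Longest substring with no repeats: "eahgd" with length 5

5


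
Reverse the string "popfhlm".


Input: popfhlm
Reading characters right to left:
  Position 6: 'm'
  Position 5: 'l'
  Position 4: 'h'
  Position 3: 'f'
  Position 2: 'p'
  Position 1: 'o'
  Position 0: 'p'
Reversed: mlhfpop

mlhfpop


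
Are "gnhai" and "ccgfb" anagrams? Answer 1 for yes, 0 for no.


Strings: "gnhai", "ccgfb"
Sorted first:  aghin
Sorted second: bccfg
Differ at position 0: 'a' vs 'b' => not anagrams

0


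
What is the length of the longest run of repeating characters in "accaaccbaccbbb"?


Input: "accaaccbaccbbb"
Scanning for longest run:
  Position 1 ('c'): new char, reset run to 1
  Position 2 ('c'): continues run of 'c', length=2
  Position 3 ('a'): new char, reset run to 1
  Position 4 ('a'): continues run of 'a', length=2
  Position 5 ('c'): new char, reset run to 1
  Position 6 ('c'): continues run of 'c', length=2
  Position 7 ('b'): new char, reset run to 1
  Position 8 ('a'): new char, reset run to 1
  Position 9 ('c'): new char, reset run to 1
  Position 10 ('c'): continues run of 'c', length=2
  Position 11 ('b'): new char, reset run to 1
  Position 12 ('b'): continues run of 'b', length=2
  Position 13 ('b'): continues run of 'b', length=3
Longest run: 'b' with length 3

3


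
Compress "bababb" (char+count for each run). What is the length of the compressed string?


Input: bababb
Runs:
  'b' x 1 => "b1"
  'a' x 1 => "a1"
  'b' x 1 => "b1"
  'a' x 1 => "a1"
  'b' x 2 => "b2"
Compressed: "b1a1b1a1b2"
Compressed length: 10

10


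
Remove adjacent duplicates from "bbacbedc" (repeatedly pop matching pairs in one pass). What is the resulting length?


Input: bbacbedc
Stack-based adjacent duplicate removal:
  Read 'b': push. Stack: b
  Read 'b': matches stack top 'b' => pop. Stack: (empty)
  Read 'a': push. Stack: a
  Read 'c': push. Stack: ac
  Read 'b': push. Stack: acb
  Read 'e': push. Stack: acbe
  Read 'd': push. Stack: acbed
  Read 'c': push. Stack: acbedc
Final stack: "acbedc" (length 6)

6


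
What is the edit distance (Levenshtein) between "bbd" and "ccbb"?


Computing edit distance: "bbd" -> "ccbb"
DP table:
           c    c    b    b
      0    1    2    3    4
  b   1    1    2    2    3
  b   2    2    2    2    2
  d   3    3    3    3    3
Edit distance = dp[3][4] = 3

3


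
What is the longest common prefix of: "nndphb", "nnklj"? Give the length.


Words: nndphb, nnklj
  Position 0: all 'n' => match
  Position 1: all 'n' => match
  Position 2: ('d', 'k') => mismatch, stop
LCP = "nn" (length 2)

2


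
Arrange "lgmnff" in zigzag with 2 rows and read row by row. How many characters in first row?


Zigzag "lgmnff" into 2 rows:
Placing characters:
  'l' => row 0
  'g' => row 1
  'm' => row 0
  'n' => row 1
  'f' => row 0
  'f' => row 1
Rows:
  Row 0: "lmf"
  Row 1: "gnf"
First row length: 3

3


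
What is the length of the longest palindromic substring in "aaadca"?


Input: "aaadca"
Checking substrings for palindromes:
  [0:3] "aaa" (len 3) => palindrome
  [0:2] "aa" (len 2) => palindrome
  [1:3] "aa" (len 2) => palindrome
Longest palindromic substring: "aaa" with length 3

3


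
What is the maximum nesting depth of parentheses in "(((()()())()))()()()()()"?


Input: "(((()()())()))()()()()()"
Tracking depth:
  Position 0 '(': depth becomes 1
  Position 1 '(': depth becomes 2
  Position 2 '(': depth becomes 3
  Position 3 '(': depth becomes 4
  Position 4 ')': depth becomes 3
  Position 5 '(': depth becomes 4
  Position 6 ')': depth becomes 3
  Position 7 '(': depth becomes 4
  Position 8 ')': depth becomes 3
  Position 9 ')': depth becomes 2
  Position 10 '(': depth becomes 3
  Position 11 ')': depth becomes 2
  Position 12 ')': depth becomes 1
  Position 13 ')': depth becomes 0
  Position 14 '(': depth becomes 1
  Position 15 ')': depth becomes 0
  Position 16 '(': depth becomes 1
  Position 17 ')': depth becomes 0
  Position 18 '(': depth becomes 1
  Position 19 ')': depth becomes 0
  Position 20 '(': depth becomes 1
  Position 21 ')': depth becomes 0
  Position 22 '(': depth becomes 1
  Position 23 ')': depth becomes 0
Maximum depth reached: 4

4


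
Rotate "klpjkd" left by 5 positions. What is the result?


Input: "klpjkd", rotate left by 5
First 5 characters: "klpjk"
Remaining characters: "d"
Concatenate remaining + first: "d" + "klpjk" = "dklpjk"

dklpjk


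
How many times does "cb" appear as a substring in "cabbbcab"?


Searching for "cb" in "cabbbcab"
Scanning each position:
  Position 0: "ca" => no
  Position 1: "ab" => no
  Position 2: "bb" => no
  Position 3: "bb" => no
  Position 4: "bc" => no
  Position 5: "ca" => no
  Position 6: "ab" => no
Total occurrences: 0

0


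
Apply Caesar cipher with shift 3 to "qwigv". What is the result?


Caesar cipher: shift "qwigv" by 3
  'q' (pos 16) + 3 = pos 19 = 't'
  'w' (pos 22) + 3 = pos 25 = 'z'
  'i' (pos 8) + 3 = pos 11 = 'l'
  'g' (pos 6) + 3 = pos 9 = 'j'
  'v' (pos 21) + 3 = pos 24 = 'y'
Result: tzljy

tzljy


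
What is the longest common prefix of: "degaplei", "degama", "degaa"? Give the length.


Words: degaplei, degama, degaa
  Position 0: all 'd' => match
  Position 1: all 'e' => match
  Position 2: all 'g' => match
  Position 3: all 'a' => match
  Position 4: ('p', 'm', 'a') => mismatch, stop
LCP = "dega" (length 4)

4


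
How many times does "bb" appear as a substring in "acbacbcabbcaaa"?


Searching for "bb" in "acbacbcabbcaaa"
Scanning each position:
  Position 0: "ac" => no
  Position 1: "cb" => no
  Position 2: "ba" => no
  Position 3: "ac" => no
  Position 4: "cb" => no
  Position 5: "bc" => no
  Position 6: "ca" => no
  Position 7: "ab" => no
  Position 8: "bb" => MATCH
  Position 9: "bc" => no
  Position 10: "ca" => no
  Position 11: "aa" => no
  Position 12: "aa" => no
Total occurrences: 1

1


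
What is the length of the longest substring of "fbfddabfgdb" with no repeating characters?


Input: "fbfddabfgdb"
Sliding window (track last position of each char):
  Position 0 ('f'): window [0,0] length 1 -- new best
  Position 1 ('b'): window [0,1] length 2 -- new best
  Position 2 ('f'): repeat (last at 0), move window start to 1
  Position 2 ('f'): window [1,2] length 2
  Position 3 ('d'): window [1,3] length 3 -- new best
  Position 4 ('d'): repeat (last at 3), move window start to 4
  Position 4 ('d'): window [4,4] length 1
  Position 5 ('a'): window [4,5] length 2
  Position 6 ('b'): window [4,6] length 3
  Position 7 ('f'): window [4,7] length 4 -- new best
  Position 8 ('g'): window [4,8] length 5 -- new best
  Position 9 ('d'): repeat (last at 4), move window start to 5
  Position 9 ('d'): window [5,9] length 5
  Position 10 ('b'): repeat (last at 6), move window start to 7
  Position 10 ('b'): window [7,10] length 4
Longest substring with no repeats: "dabfg" with length 5

5


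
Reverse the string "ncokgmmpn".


Input: ncokgmmpn
Reading characters right to left:
  Position 8: 'n'
  Position 7: 'p'
  Position 6: 'm'
  Position 5: 'm'
  Position 4: 'g'
  Position 3: 'k'
  Position 2: 'o'
  Position 1: 'c'
  Position 0: 'n'
Reversed: npmmgkocn

npmmgkocn


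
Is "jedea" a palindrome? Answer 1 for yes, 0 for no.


Input: jedea
Reversed: aedej
  Compare pos 0 ('j') with pos 4 ('a'): MISMATCH
  Compare pos 1 ('e') with pos 3 ('e'): match
Result: not a palindrome

0


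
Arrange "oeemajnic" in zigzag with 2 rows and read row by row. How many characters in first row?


Zigzag "oeemajnic" into 2 rows:
Placing characters:
  'o' => row 0
  'e' => row 1
  'e' => row 0
  'm' => row 1
  'a' => row 0
  'j' => row 1
  'n' => row 0
  'i' => row 1
  'c' => row 0
Rows:
  Row 0: "oeanc"
  Row 1: "emji"
First row length: 5

5


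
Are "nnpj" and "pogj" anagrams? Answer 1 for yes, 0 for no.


Strings: "nnpj", "pogj"
Sorted first:  jnnp
Sorted second: gjop
Differ at position 0: 'j' vs 'g' => not anagrams

0


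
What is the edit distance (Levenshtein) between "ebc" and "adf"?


Computing edit distance: "ebc" -> "adf"
DP table:
           a    d    f
      0    1    2    3
  e   1    1    2    3
  b   2    2    2    3
  c   3    3    3    3
Edit distance = dp[3][3] = 3

3


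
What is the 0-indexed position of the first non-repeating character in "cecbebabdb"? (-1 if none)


Input: cecbebabdb
Character frequencies:
  'a': 1
  'b': 4
  'c': 2
  'd': 1
  'e': 2
Scanning left to right for freq == 1:
  Position 0 ('c'): freq=2, skip
  Position 1 ('e'): freq=2, skip
  Position 2 ('c'): freq=2, skip
  Position 3 ('b'): freq=4, skip
  Position 4 ('e'): freq=2, skip
  Position 5 ('b'): freq=4, skip
  Position 6 ('a'): unique! => answer = 6

6


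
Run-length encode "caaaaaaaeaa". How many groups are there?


Input: caaaaaaaeaa
Scanning for consecutive runs:
  Group 1: 'c' x 1 (positions 0-0)
  Group 2: 'a' x 7 (positions 1-7)
  Group 3: 'e' x 1 (positions 8-8)
  Group 4: 'a' x 2 (positions 9-10)
Total groups: 4

4


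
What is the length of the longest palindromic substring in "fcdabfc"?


Input: "fcdabfc"
Checking substrings for palindromes:
  No multi-char palindromic substrings found
Longest palindromic substring: "f" with length 1

1


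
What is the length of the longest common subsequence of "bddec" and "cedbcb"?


LCS of "bddec" and "cedbcb"
DP table:
           c    e    d    b    c    b
      0    0    0    0    0    0    0
  b   0    0    0    0    1    1    1
  d   0    0    0    1    1    1    1
  d   0    0    0    1    1    1    1
  e   0    0    1    1    1    1    1
  c   0    1    1    1    1    2    2
LCS length = dp[5][6] = 2

2


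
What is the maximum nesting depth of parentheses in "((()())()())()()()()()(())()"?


Input: "((()())()())()()()()()(())()"
Tracking depth:
  Position 0 '(': depth becomes 1
  Position 1 '(': depth becomes 2
  Position 2 '(': depth becomes 3
  Position 3 ')': depth becomes 2
  Position 4 '(': depth becomes 3
  Position 5 ')': depth becomes 2
  Position 6 ')': depth becomes 1
  Position 7 '(': depth becomes 2
  Position 8 ')': depth becomes 1
  Position 9 '(': depth becomes 2
  Position 10 ')': depth becomes 1
  Position 11 ')': depth becomes 0
  Position 12 '(': depth becomes 1
  Position 13 ')': depth becomes 0
  Position 14 '(': depth becomes 1
  Position 15 ')': depth becomes 0
  Position 16 '(': depth becomes 1
  Position 17 ')': depth becomes 0
  Position 18 '(': depth becomes 1
  Position 19 ')': depth becomes 0
  Position 20 '(': depth becomes 1
  Position 21 ')': depth becomes 0
  Position 22 '(': depth becomes 1
  Position 23 '(': depth becomes 2
  Position 24 ')': depth becomes 1
  Position 25 ')': depth becomes 0
  Position 26 '(': depth becomes 1
  Position 27 ')': depth becomes 0
Maximum depth reached: 3

3


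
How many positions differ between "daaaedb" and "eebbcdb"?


Comparing "daaaedb" and "eebbcdb" position by position:
  Position 0: 'd' vs 'e' => DIFFER
  Position 1: 'a' vs 'e' => DIFFER
  Position 2: 'a' vs 'b' => DIFFER
  Position 3: 'a' vs 'b' => DIFFER
  Position 4: 'e' vs 'c' => DIFFER
  Position 5: 'd' vs 'd' => same
  Position 6: 'b' vs 'b' => same
Positions that differ: 5

5


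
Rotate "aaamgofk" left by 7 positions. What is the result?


Input: "aaamgofk", rotate left by 7
First 7 characters: "aaamgof"
Remaining characters: "k"
Concatenate remaining + first: "k" + "aaamgof" = "kaaamgof"

kaaamgof


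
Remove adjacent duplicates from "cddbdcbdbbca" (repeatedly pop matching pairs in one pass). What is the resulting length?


Input: cddbdcbdbbca
Stack-based adjacent duplicate removal:
  Read 'c': push. Stack: c
  Read 'd': push. Stack: cd
  Read 'd': matches stack top 'd' => pop. Stack: c
  Read 'b': push. Stack: cb
  Read 'd': push. Stack: cbd
  Read 'c': push. Stack: cbdc
  Read 'b': push. Stack: cbdcb
  Read 'd': push. Stack: cbdcbd
  Read 'b': push. Stack: cbdcbdb
  Read 'b': matches stack top 'b' => pop. Stack: cbdcbd
  Read 'c': push. Stack: cbdcbdc
  Read 'a': push. Stack: cbdcbdca
Final stack: "cbdcbdca" (length 8)

8


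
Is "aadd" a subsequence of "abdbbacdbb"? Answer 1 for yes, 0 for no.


Check if "aadd" is a subsequence of "abdbbacdbb"
Greedy scan:
  Position 0 ('a'): matches sub[0] = 'a'
  Position 1 ('b'): no match needed
  Position 2 ('d'): no match needed
  Position 3 ('b'): no match needed
  Position 4 ('b'): no match needed
  Position 5 ('a'): matches sub[1] = 'a'
  Position 6 ('c'): no match needed
  Position 7 ('d'): matches sub[2] = 'd'
  Position 8 ('b'): no match needed
  Position 9 ('b'): no match needed
Only matched 3/4 characters => not a subsequence

0


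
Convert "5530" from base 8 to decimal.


Input: "5530" in base 8
Positional expansion:
  Digit '5' (value 5) x 8^3 = 2560
  Digit '5' (value 5) x 8^2 = 320
  Digit '3' (value 3) x 8^1 = 24
  Digit '0' (value 0) x 8^0 = 0
Sum = 2904

2904


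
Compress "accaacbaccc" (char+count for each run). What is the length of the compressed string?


Input: accaacbaccc
Runs:
  'a' x 1 => "a1"
  'c' x 2 => "c2"
  'a' x 2 => "a2"
  'c' x 1 => "c1"
  'b' x 1 => "b1"
  'a' x 1 => "a1"
  'c' x 3 => "c3"
Compressed: "a1c2a2c1b1a1c3"
Compressed length: 14

14


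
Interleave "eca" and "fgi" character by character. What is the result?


Interleaving "eca" and "fgi":
  Position 0: 'e' from first, 'f' from second => "ef"
  Position 1: 'c' from first, 'g' from second => "cg"
  Position 2: 'a' from first, 'i' from second => "ai"
Result: efcgai

efcgai


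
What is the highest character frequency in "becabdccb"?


Input: becabdccb
Character counts:
  'a': 1
  'b': 3
  'c': 3
  'd': 1
  'e': 1
Maximum frequency: 3

3


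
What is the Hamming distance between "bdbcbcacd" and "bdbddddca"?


Comparing "bdbcbcacd" and "bdbddddca" position by position:
  Position 0: 'b' vs 'b' => same
  Position 1: 'd' vs 'd' => same
  Position 2: 'b' vs 'b' => same
  Position 3: 'c' vs 'd' => differ
  Position 4: 'b' vs 'd' => differ
  Position 5: 'c' vs 'd' => differ
  Position 6: 'a' vs 'd' => differ
  Position 7: 'c' vs 'c' => same
  Position 8: 'd' vs 'a' => differ
Total differences (Hamming distance): 5

5


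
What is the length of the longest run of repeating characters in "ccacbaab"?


Input: "ccacbaab"
Scanning for longest run:
  Position 1 ('c'): continues run of 'c', length=2
  Position 2 ('a'): new char, reset run to 1
  Position 3 ('c'): new char, reset run to 1
  Position 4 ('b'): new char, reset run to 1
  Position 5 ('a'): new char, reset run to 1
  Position 6 ('a'): continues run of 'a', length=2
  Position 7 ('b'): new char, reset run to 1
Longest run: 'c' with length 2

2


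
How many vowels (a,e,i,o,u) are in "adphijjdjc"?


Input: adphijjdjc
Checking each character:
  'a' at position 0: vowel (running total: 1)
  'd' at position 1: consonant
  'p' at position 2: consonant
  'h' at position 3: consonant
  'i' at position 4: vowel (running total: 2)
  'j' at position 5: consonant
  'j' at position 6: consonant
  'd' at position 7: consonant
  'j' at position 8: consonant
  'c' at position 9: consonant
Total vowels: 2

2


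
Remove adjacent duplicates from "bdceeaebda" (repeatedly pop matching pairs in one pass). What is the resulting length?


Input: bdceeaebda
Stack-based adjacent duplicate removal:
  Read 'b': push. Stack: b
  Read 'd': push. Stack: bd
  Read 'c': push. Stack: bdc
  Read 'e': push. Stack: bdce
  Read 'e': matches stack top 'e' => pop. Stack: bdc
  Read 'a': push. Stack: bdca
  Read 'e': push. Stack: bdcae
  Read 'b': push. Stack: bdcaeb
  Read 'd': push. Stack: bdcaebd
  Read 'a': push. Stack: bdcaebda
Final stack: "bdcaebda" (length 8)

8


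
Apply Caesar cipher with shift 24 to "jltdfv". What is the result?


Caesar cipher: shift "jltdfv" by 24
  'j' (pos 9) + 24 = pos 7 = 'h'
  'l' (pos 11) + 24 = pos 9 = 'j'
  't' (pos 19) + 24 = pos 17 = 'r'
  'd' (pos 3) + 24 = pos 1 = 'b'
  'f' (pos 5) + 24 = pos 3 = 'd'
  'v' (pos 21) + 24 = pos 19 = 't'
Result: hjrbdt

hjrbdt


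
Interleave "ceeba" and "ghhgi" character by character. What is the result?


Interleaving "ceeba" and "ghhgi":
  Position 0: 'c' from first, 'g' from second => "cg"
  Position 1: 'e' from first, 'h' from second => "eh"
  Position 2: 'e' from first, 'h' from second => "eh"
  Position 3: 'b' from first, 'g' from second => "bg"
  Position 4: 'a' from first, 'i' from second => "ai"
Result: cgehehbgai

cgehehbgai


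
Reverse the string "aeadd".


Input: aeadd
Reading characters right to left:
  Position 4: 'd'
  Position 3: 'd'
  Position 2: 'a'
  Position 1: 'e'
  Position 0: 'a'
Reversed: ddaea

ddaea


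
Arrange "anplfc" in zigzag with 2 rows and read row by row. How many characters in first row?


Zigzag "anplfc" into 2 rows:
Placing characters:
  'a' => row 0
  'n' => row 1
  'p' => row 0
  'l' => row 1
  'f' => row 0
  'c' => row 1
Rows:
  Row 0: "apf"
  Row 1: "nlc"
First row length: 3

3


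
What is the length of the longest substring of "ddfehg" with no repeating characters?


Input: "ddfehg"
Sliding window (track last position of each char):
  Position 0 ('d'): window [0,0] length 1 -- new best
  Position 1 ('d'): repeat (last at 0), move window start to 1
  Position 1 ('d'): window [1,1] length 1
  Position 2 ('f'): window [1,2] length 2 -- new best
  Position 3 ('e'): window [1,3] length 3 -- new best
  Position 4 ('h'): window [1,4] length 4 -- new best
  Position 5 ('g'): window [1,5] length 5 -- new best
Longest substring with no repeats: "dfehg" with length 5

5


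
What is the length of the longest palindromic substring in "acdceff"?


Input: "acdceff"
Checking substrings for palindromes:
  [1:4] "cdc" (len 3) => palindrome
  [5:7] "ff" (len 2) => palindrome
Longest palindromic substring: "cdc" with length 3

3


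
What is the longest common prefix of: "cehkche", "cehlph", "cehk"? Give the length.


Words: cehkche, cehlph, cehk
  Position 0: all 'c' => match
  Position 1: all 'e' => match
  Position 2: all 'h' => match
  Position 3: ('k', 'l', 'k') => mismatch, stop
LCP = "ceh" (length 3)

3


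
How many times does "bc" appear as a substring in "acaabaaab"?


Searching for "bc" in "acaabaaab"
Scanning each position:
  Position 0: "ac" => no
  Position 1: "ca" => no
  Position 2: "aa" => no
  Position 3: "ab" => no
  Position 4: "ba" => no
  Position 5: "aa" => no
  Position 6: "aa" => no
  Position 7: "ab" => no
Total occurrences: 0

0


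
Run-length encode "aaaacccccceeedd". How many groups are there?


Input: aaaacccccceeedd
Scanning for consecutive runs:
  Group 1: 'a' x 4 (positions 0-3)
  Group 2: 'c' x 6 (positions 4-9)
  Group 3: 'e' x 3 (positions 10-12)
  Group 4: 'd' x 2 (positions 13-14)
Total groups: 4

4


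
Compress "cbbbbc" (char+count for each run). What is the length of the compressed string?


Input: cbbbbc
Runs:
  'c' x 1 => "c1"
  'b' x 4 => "b4"
  'c' x 1 => "c1"
Compressed: "c1b4c1"
Compressed length: 6

6


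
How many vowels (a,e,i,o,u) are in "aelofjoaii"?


Input: aelofjoaii
Checking each character:
  'a' at position 0: vowel (running total: 1)
  'e' at position 1: vowel (running total: 2)
  'l' at position 2: consonant
  'o' at position 3: vowel (running total: 3)
  'f' at position 4: consonant
  'j' at position 5: consonant
  'o' at position 6: vowel (running total: 4)
  'a' at position 7: vowel (running total: 5)
  'i' at position 8: vowel (running total: 6)
  'i' at position 9: vowel (running total: 7)
Total vowels: 7

7


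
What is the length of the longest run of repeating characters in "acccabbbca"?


Input: "acccabbbca"
Scanning for longest run:
  Position 1 ('c'): new char, reset run to 1
  Position 2 ('c'): continues run of 'c', length=2
  Position 3 ('c'): continues run of 'c', length=3
  Position 4 ('a'): new char, reset run to 1
  Position 5 ('b'): new char, reset run to 1
  Position 6 ('b'): continues run of 'b', length=2
  Position 7 ('b'): continues run of 'b', length=3
  Position 8 ('c'): new char, reset run to 1
  Position 9 ('a'): new char, reset run to 1
Longest run: 'c' with length 3

3


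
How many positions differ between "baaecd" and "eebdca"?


Comparing "baaecd" and "eebdca" position by position:
  Position 0: 'b' vs 'e' => DIFFER
  Position 1: 'a' vs 'e' => DIFFER
  Position 2: 'a' vs 'b' => DIFFER
  Position 3: 'e' vs 'd' => DIFFER
  Position 4: 'c' vs 'c' => same
  Position 5: 'd' vs 'a' => DIFFER
Positions that differ: 5

5


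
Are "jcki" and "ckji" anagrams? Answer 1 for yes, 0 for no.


Strings: "jcki", "ckji"
Sorted first:  cijk
Sorted second: cijk
Sorted forms match => anagrams

1


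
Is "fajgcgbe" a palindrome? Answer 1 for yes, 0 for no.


Input: fajgcgbe
Reversed: ebgcgjaf
  Compare pos 0 ('f') with pos 7 ('e'): MISMATCH
  Compare pos 1 ('a') with pos 6 ('b'): MISMATCH
  Compare pos 2 ('j') with pos 5 ('g'): MISMATCH
  Compare pos 3 ('g') with pos 4 ('c'): MISMATCH
Result: not a palindrome

0


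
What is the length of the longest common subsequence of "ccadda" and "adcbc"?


LCS of "ccadda" and "adcbc"
DP table:
           a    d    c    b    c
      0    0    0    0    0    0
  c   0    0    0    1    1    1
  c   0    0    0    1    1    2
  a   0    1    1    1    1    2
  d   0    1    2    2    2    2
  d   0    1    2    2    2    2
  a   0    1    2    2    2    2
LCS length = dp[6][5] = 2

2


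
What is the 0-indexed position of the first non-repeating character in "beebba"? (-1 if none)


Input: beebba
Character frequencies:
  'a': 1
  'b': 3
  'e': 2
Scanning left to right for freq == 1:
  Position 0 ('b'): freq=3, skip
  Position 1 ('e'): freq=2, skip
  Position 2 ('e'): freq=2, skip
  Position 3 ('b'): freq=3, skip
  Position 4 ('b'): freq=3, skip
  Position 5 ('a'): unique! => answer = 5

5


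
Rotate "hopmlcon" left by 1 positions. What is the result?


Input: "hopmlcon", rotate left by 1
First 1 characters: "h"
Remaining characters: "opmlcon"
Concatenate remaining + first: "opmlcon" + "h" = "opmlconh"

opmlconh


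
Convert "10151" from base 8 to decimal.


Input: "10151" in base 8
Positional expansion:
  Digit '1' (value 1) x 8^4 = 4096
  Digit '0' (value 0) x 8^3 = 0
  Digit '1' (value 1) x 8^2 = 64
  Digit '5' (value 5) x 8^1 = 40
  Digit '1' (value 1) x 8^0 = 1
Sum = 4201

4201


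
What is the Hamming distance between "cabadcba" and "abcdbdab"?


Comparing "cabadcba" and "abcdbdab" position by position:
  Position 0: 'c' vs 'a' => differ
  Position 1: 'a' vs 'b' => differ
  Position 2: 'b' vs 'c' => differ
  Position 3: 'a' vs 'd' => differ
  Position 4: 'd' vs 'b' => differ
  Position 5: 'c' vs 'd' => differ
  Position 6: 'b' vs 'a' => differ
  Position 7: 'a' vs 'b' => differ
Total differences (Hamming distance): 8

8


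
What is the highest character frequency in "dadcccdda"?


Input: dadcccdda
Character counts:
  'a': 2
  'c': 3
  'd': 4
Maximum frequency: 4

4


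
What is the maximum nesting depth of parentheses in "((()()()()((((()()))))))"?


Input: "((()()()()((((()()))))))"
Tracking depth:
  Position 0 '(': depth becomes 1
  Position 1 '(': depth becomes 2
  Position 2 '(': depth becomes 3
  Position 3 ')': depth becomes 2
  Position 4 '(': depth becomes 3
  Position 5 ')': depth becomes 2
  Position 6 '(': depth becomes 3
  Position 7 ')': depth becomes 2
  Position 8 '(': depth becomes 3
  Position 9 ')': depth becomes 2
  Position 10 '(': depth becomes 3
  Position 11 '(': depth becomes 4
  Position 12 '(': depth becomes 5
  Position 13 '(': depth becomes 6
  Position 14 '(': depth becomes 7
  Position 15 ')': depth becomes 6
  Position 16 '(': depth becomes 7
  Position 17 ')': depth becomes 6
  Position 18 ')': depth becomes 5
  Position 19 ')': depth becomes 4
  Position 20 ')': depth becomes 3
  Position 21 ')': depth becomes 2
  Position 22 ')': depth becomes 1
  Position 23 ')': depth becomes 0
Maximum depth reached: 7

7


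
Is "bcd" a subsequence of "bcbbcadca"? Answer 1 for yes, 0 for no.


Check if "bcd" is a subsequence of "bcbbcadca"
Greedy scan:
  Position 0 ('b'): matches sub[0] = 'b'
  Position 1 ('c'): matches sub[1] = 'c'
  Position 2 ('b'): no match needed
  Position 3 ('b'): no match needed
  Position 4 ('c'): no match needed
  Position 5 ('a'): no match needed
  Position 6 ('d'): matches sub[2] = 'd'
  Position 7 ('c'): no match needed
  Position 8 ('a'): no match needed
All 3 characters matched => is a subsequence

1


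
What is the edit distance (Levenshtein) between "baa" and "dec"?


Computing edit distance: "baa" -> "dec"
DP table:
           d    e    c
      0    1    2    3
  b   1    1    2    3
  a   2    2    2    3
  a   3    3    3    3
Edit distance = dp[3][3] = 3

3


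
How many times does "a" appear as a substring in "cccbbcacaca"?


Searching for "a" in "cccbbcacaca"
Scanning each position:
  Position 0: "c" => no
  Position 1: "c" => no
  Position 2: "c" => no
  Position 3: "b" => no
  Position 4: "b" => no
  Position 5: "c" => no
  Position 6: "a" => MATCH
  Position 7: "c" => no
  Position 8: "a" => MATCH
  Position 9: "c" => no
  Position 10: "a" => MATCH
Total occurrences: 3

3


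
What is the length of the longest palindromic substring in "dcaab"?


Input: "dcaab"
Checking substrings for palindromes:
  [2:4] "aa" (len 2) => palindrome
Longest palindromic substring: "aa" with length 2

2


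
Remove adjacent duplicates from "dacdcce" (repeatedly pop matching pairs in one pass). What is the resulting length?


Input: dacdcce
Stack-based adjacent duplicate removal:
  Read 'd': push. Stack: d
  Read 'a': push. Stack: da
  Read 'c': push. Stack: dac
  Read 'd': push. Stack: dacd
  Read 'c': push. Stack: dacdc
  Read 'c': matches stack top 'c' => pop. Stack: dacd
  Read 'e': push. Stack: dacde
Final stack: "dacde" (length 5)

5


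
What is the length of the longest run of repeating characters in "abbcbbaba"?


Input: "abbcbbaba"
Scanning for longest run:
  Position 1 ('b'): new char, reset run to 1
  Position 2 ('b'): continues run of 'b', length=2
  Position 3 ('c'): new char, reset run to 1
  Position 4 ('b'): new char, reset run to 1
  Position 5 ('b'): continues run of 'b', length=2
  Position 6 ('a'): new char, reset run to 1
  Position 7 ('b'): new char, reset run to 1
  Position 8 ('a'): new char, reset run to 1
Longest run: 'b' with length 2

2


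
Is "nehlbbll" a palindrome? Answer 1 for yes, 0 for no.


Input: nehlbbll
Reversed: llbblhen
  Compare pos 0 ('n') with pos 7 ('l'): MISMATCH
  Compare pos 1 ('e') with pos 6 ('l'): MISMATCH
  Compare pos 2 ('h') with pos 5 ('b'): MISMATCH
  Compare pos 3 ('l') with pos 4 ('b'): MISMATCH
Result: not a palindrome

0


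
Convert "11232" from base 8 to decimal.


Input: "11232" in base 8
Positional expansion:
  Digit '1' (value 1) x 8^4 = 4096
  Digit '1' (value 1) x 8^3 = 512
  Digit '2' (value 2) x 8^2 = 128
  Digit '3' (value 3) x 8^1 = 24
  Digit '2' (value 2) x 8^0 = 2
Sum = 4762

4762


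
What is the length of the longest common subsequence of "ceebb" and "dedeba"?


LCS of "ceebb" and "dedeba"
DP table:
           d    e    d    e    b    a
      0    0    0    0    0    0    0
  c   0    0    0    0    0    0    0
  e   0    0    1    1    1    1    1
  e   0    0    1    1    2    2    2
  b   0    0    1    1    2    3    3
  b   0    0    1    1    2    3    3
LCS length = dp[5][6] = 3

3


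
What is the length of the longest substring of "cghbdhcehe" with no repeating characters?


Input: "cghbdhcehe"
Sliding window (track last position of each char):
  Position 0 ('c'): window [0,0] length 1 -- new best
  Position 1 ('g'): window [0,1] length 2 -- new best
  Position 2 ('h'): window [0,2] length 3 -- new best
  Position 3 ('b'): window [0,3] length 4 -- new best
  Position 4 ('d'): window [0,4] length 5 -- new best
  Position 5 ('h'): repeat (last at 2), move window start to 3
  Position 5 ('h'): window [3,5] length 3
  Position 6 ('c'): window [3,6] length 4
  Position 7 ('e'): window [3,7] length 5
  Position 8 ('h'): repeat (last at 5), move window start to 6
  Position 8 ('h'): window [6,8] length 3
  Position 9 ('e'): repeat (last at 7), move window start to 8
  Position 9 ('e'): window [8,9] length 2
Longest substring with no repeats: "cghbd" with length 5

5


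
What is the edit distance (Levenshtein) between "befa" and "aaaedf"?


Computing edit distance: "befa" -> "aaaedf"
DP table:
           a    a    a    e    d    f
      0    1    2    3    4    5    6
  b   1    1    2    3    4    5    6
  e   2    2    2    3    3    4    5
  f   3    3    3    3    4    4    4
  a   4    3    3    3    4    5    5
Edit distance = dp[4][6] = 5

5


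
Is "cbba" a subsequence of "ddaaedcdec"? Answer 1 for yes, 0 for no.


Check if "cbba" is a subsequence of "ddaaedcdec"
Greedy scan:
  Position 0 ('d'): no match needed
  Position 1 ('d'): no match needed
  Position 2 ('a'): no match needed
  Position 3 ('a'): no match needed
  Position 4 ('e'): no match needed
  Position 5 ('d'): no match needed
  Position 6 ('c'): matches sub[0] = 'c'
  Position 7 ('d'): no match needed
  Position 8 ('e'): no match needed
  Position 9 ('c'): no match needed
Only matched 1/4 characters => not a subsequence

0


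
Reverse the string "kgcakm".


Input: kgcakm
Reading characters right to left:
  Position 5: 'm'
  Position 4: 'k'
  Position 3: 'a'
  Position 2: 'c'
  Position 1: 'g'
  Position 0: 'k'
Reversed: mkacgk

mkacgk


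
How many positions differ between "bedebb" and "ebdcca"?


Comparing "bedebb" and "ebdcca" position by position:
  Position 0: 'b' vs 'e' => DIFFER
  Position 1: 'e' vs 'b' => DIFFER
  Position 2: 'd' vs 'd' => same
  Position 3: 'e' vs 'c' => DIFFER
  Position 4: 'b' vs 'c' => DIFFER
  Position 5: 'b' vs 'a' => DIFFER
Positions that differ: 5

5


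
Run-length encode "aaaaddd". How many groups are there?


Input: aaaaddd
Scanning for consecutive runs:
  Group 1: 'a' x 4 (positions 0-3)
  Group 2: 'd' x 3 (positions 4-6)
Total groups: 2

2


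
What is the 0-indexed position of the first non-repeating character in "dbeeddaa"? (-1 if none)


Input: dbeeddaa
Character frequencies:
  'a': 2
  'b': 1
  'd': 3
  'e': 2
Scanning left to right for freq == 1:
  Position 0 ('d'): freq=3, skip
  Position 1 ('b'): unique! => answer = 1

1


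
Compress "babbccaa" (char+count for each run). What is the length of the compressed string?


Input: babbccaa
Runs:
  'b' x 1 => "b1"
  'a' x 1 => "a1"
  'b' x 2 => "b2"
  'c' x 2 => "c2"
  'a' x 2 => "a2"
Compressed: "b1a1b2c2a2"
Compressed length: 10

10


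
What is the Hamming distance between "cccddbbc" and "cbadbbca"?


Comparing "cccddbbc" and "cbadbbca" position by position:
  Position 0: 'c' vs 'c' => same
  Position 1: 'c' vs 'b' => differ
  Position 2: 'c' vs 'a' => differ
  Position 3: 'd' vs 'd' => same
  Position 4: 'd' vs 'b' => differ
  Position 5: 'b' vs 'b' => same
  Position 6: 'b' vs 'c' => differ
  Position 7: 'c' vs 'a' => differ
Total differences (Hamming distance): 5

5


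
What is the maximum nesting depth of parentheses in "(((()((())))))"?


Input: "(((()((())))))"
Tracking depth:
  Position 0 '(': depth becomes 1
  Position 1 '(': depth becomes 2
  Position 2 '(': depth becomes 3
  Position 3 '(': depth becomes 4
  Position 4 ')': depth becomes 3
  Position 5 '(': depth becomes 4
  Position 6 '(': depth becomes 5
  Position 7 '(': depth becomes 6
  Position 8 ')': depth becomes 5
  Position 9 ')': depth becomes 4
  Position 10 ')': depth becomes 3
  Position 11 ')': depth becomes 2
  Position 12 ')': depth becomes 1
  Position 13 ')': depth becomes 0
Maximum depth reached: 6

6


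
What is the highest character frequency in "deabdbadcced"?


Input: deabdbadcced
Character counts:
  'a': 2
  'b': 2
  'c': 2
  'd': 4
  'e': 2
Maximum frequency: 4

4


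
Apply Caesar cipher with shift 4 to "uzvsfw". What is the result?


Caesar cipher: shift "uzvsfw" by 4
  'u' (pos 20) + 4 = pos 24 = 'y'
  'z' (pos 25) + 4 = pos 3 = 'd'
  'v' (pos 21) + 4 = pos 25 = 'z'
  's' (pos 18) + 4 = pos 22 = 'w'
  'f' (pos 5) + 4 = pos 9 = 'j'
  'w' (pos 22) + 4 = pos 0 = 'a'
Result: ydzwja

ydzwja


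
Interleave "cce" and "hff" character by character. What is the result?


Interleaving "cce" and "hff":
  Position 0: 'c' from first, 'h' from second => "ch"
  Position 1: 'c' from first, 'f' from second => "cf"
  Position 2: 'e' from first, 'f' from second => "ef"
Result: chcfef

chcfef


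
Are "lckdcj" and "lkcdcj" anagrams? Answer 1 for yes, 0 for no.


Strings: "lckdcj", "lkcdcj"
Sorted first:  ccdjkl
Sorted second: ccdjkl
Sorted forms match => anagrams

1


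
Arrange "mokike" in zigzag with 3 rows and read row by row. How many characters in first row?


Zigzag "mokike" into 3 rows:
Placing characters:
  'm' => row 0
  'o' => row 1
  'k' => row 2
  'i' => row 1
  'k' => row 0
  'e' => row 1
Rows:
  Row 0: "mk"
  Row 1: "oie"
  Row 2: "k"
First row length: 2

2


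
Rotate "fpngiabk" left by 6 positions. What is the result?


Input: "fpngiabk", rotate left by 6
First 6 characters: "fpngia"
Remaining characters: "bk"
Concatenate remaining + first: "bk" + "fpngia" = "bkfpngia"

bkfpngia


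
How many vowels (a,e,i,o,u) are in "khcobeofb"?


Input: khcobeofb
Checking each character:
  'k' at position 0: consonant
  'h' at position 1: consonant
  'c' at position 2: consonant
  'o' at position 3: vowel (running total: 1)
  'b' at position 4: consonant
  'e' at position 5: vowel (running total: 2)
  'o' at position 6: vowel (running total: 3)
  'f' at position 7: consonant
  'b' at position 8: consonant
Total vowels: 3

3


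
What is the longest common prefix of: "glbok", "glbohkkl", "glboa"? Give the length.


Words: glbok, glbohkkl, glboa
  Position 0: all 'g' => match
  Position 1: all 'l' => match
  Position 2: all 'b' => match
  Position 3: all 'o' => match
  Position 4: ('k', 'h', 'a') => mismatch, stop
LCP = "glbo" (length 4)

4


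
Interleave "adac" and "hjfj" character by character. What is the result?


Interleaving "adac" and "hjfj":
  Position 0: 'a' from first, 'h' from second => "ah"
  Position 1: 'd' from first, 'j' from second => "dj"
  Position 2: 'a' from first, 'f' from second => "af"
  Position 3: 'c' from first, 'j' from second => "cj"
Result: ahdjafcj

ahdjafcj
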